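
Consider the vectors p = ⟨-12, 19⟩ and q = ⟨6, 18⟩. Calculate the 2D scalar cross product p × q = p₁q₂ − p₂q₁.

(-12)·18 - 19·6 = -216 - 114 = -330

-330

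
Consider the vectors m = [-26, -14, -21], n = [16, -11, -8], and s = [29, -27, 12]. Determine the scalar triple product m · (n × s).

17357

n × s:
i: (-11)·12 - (-8)·(-27) = -132 - 216 = -348
j: (-8)·29 - 16·12 = -232 - 192 = -424
k: 16·(-27) - (-11)·29 = -432 - (-319) = -113
n × s = (-348, -424, -113)
m · (n × s) = (-26)·(-348) + (-14)·(-424) + (-21)·(-113) = 9048 + 5936 + 2373 = 17357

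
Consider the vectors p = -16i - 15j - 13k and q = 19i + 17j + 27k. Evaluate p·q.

-910

p · q = (-16)·19 + (-15)·17 + (-13)·27 = -304 - 255 - 351 = -910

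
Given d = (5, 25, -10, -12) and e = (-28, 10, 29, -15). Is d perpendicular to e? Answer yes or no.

d · e = 5·(-28) + 25·10 + (-10)·29 + (-12)·(-15) = -140 + 250 - 290 + 180 = 0
Zero, so the vectors are orthogonal.

yes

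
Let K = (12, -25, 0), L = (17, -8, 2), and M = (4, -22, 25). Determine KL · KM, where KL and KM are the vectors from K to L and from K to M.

61

KL = L − K = (5, 17, 2)
KM = M − K = (-8, 3, 25)
KL · KM = 5·(-8) + 17·3 + 2·25 = -40 + 51 + 50 = 61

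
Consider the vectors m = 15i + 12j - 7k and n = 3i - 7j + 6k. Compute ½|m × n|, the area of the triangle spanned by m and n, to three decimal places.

i: 12·6 - (-7)·(-7) = 72 - 49 = 23
j: (-7)·3 - 15·6 = -21 - 90 = -111
k: 15·(-7) - 12·3 = -105 - 36 = -141
m × n = (23, -111, -141)
|m × n| = √(23² + (-111)² + (-141)²) = √32731 ≈ 180.9171
area = ½ · 180.9171 ≈ 90.459

90.459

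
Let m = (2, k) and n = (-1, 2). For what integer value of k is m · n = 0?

m · n = 2·(-1) + k·2 = -2 + 2k
Set equal to 0: 2k = 2, so k = 1.

1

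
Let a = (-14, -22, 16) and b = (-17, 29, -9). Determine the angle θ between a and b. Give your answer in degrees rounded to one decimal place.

a · b = (-14)·(-17) + (-22)·29 + 16·(-9) = 238 - 638 - 144 = -544
|a|² = 196 + 484 + 256 = 936,  |a| = √936 ≈ 30.594117
|b|² = 289 + 841 + 81 = 1211,  |b| = √1211 ≈ 34.799425
cos θ = -544 / (30.594117 · 34.799425) ≈ -0.51096
θ = arccos(-0.51096) ≈ 120.7°

120.7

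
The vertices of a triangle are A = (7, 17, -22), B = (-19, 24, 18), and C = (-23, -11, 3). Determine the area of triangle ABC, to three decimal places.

AB = (-26, 7, 40),  AC = (-30, -28, 25)
i: 7·25 - 40·(-28) = 175 - (-1120) = 1295
j: 40·(-30) - (-26)·25 = -1200 - (-650) = -550
k: (-26)·(-28) - 7·(-30) = 728 - (-210) = 938
AB × AC = (1295, -550, 938)
|AB × AC| = √2859369 ≈ 1690.9669
area = ½ · 1690.9669 ≈ 845.483

845.483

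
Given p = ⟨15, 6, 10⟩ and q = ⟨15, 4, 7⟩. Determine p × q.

(2, 45, -30)

i: 6·7 - 10·4 = 42 - 40 = 2
j: 10·15 - 15·7 = 150 - 105 = 45
k: 15·4 - 6·15 = 60 - 90 = -30
p × q = (2, 45, -30)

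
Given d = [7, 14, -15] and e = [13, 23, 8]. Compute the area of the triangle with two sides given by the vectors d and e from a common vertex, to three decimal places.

260.908

i: 14·8 - (-15)·23 = 112 - (-345) = 457
j: (-15)·13 - 7·8 = -195 - 56 = -251
k: 7·23 - 14·13 = 161 - 182 = -21
d × e = (457, -251, -21)
|d × e| = √(457² + (-251)² + (-21)²) = √272291 ≈ 521.8151
area = ½ · 521.8151 ≈ 260.908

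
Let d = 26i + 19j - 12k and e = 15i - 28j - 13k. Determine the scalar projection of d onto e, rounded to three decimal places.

0.408

d · e = 26·15 + 19·(-28) + (-12)·(-13) = 390 - 532 + 156 = 14
|e| = √(225 + 784 + 169) = √1178 ≈ 34.3220
comp_e d = 14 / √1178 ≈ 0.408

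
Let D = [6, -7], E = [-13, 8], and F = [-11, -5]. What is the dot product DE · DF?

DE = E − D = (-19, 15)
DF = F − D = (-17, 2)
DE · DF = (-19)·(-17) + 15·2 = 323 + 30 = 353

353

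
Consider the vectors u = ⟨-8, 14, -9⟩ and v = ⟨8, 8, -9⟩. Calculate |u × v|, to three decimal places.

i: 14·(-9) - (-9)·8 = -126 - (-72) = -54
j: (-9)·8 - (-8)·(-9) = -72 - 72 = -144
k: (-8)·8 - 14·8 = -64 - 112 = -176
u × v = (-54, -144, -176)
|u × v| = √((-54)² + (-144)² + (-176)²) = √54628 ≈ 233.7263

233.726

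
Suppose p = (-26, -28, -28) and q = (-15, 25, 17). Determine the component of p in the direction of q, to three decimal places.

p · q = (-26)·(-15) + (-28)·25 + (-28)·17 = 390 - 700 - 476 = -786
|q| = √(225 + 625 + 289) = √1139 ≈ 33.7491
comp_q p = -786 / √1139 ≈ -23.290

-23.290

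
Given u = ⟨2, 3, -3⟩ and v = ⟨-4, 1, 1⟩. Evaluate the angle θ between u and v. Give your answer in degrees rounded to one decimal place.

u · v = 2·(-4) + 3·1 + (-3)·1 = -8 + 3 - 3 = -8
|u|² = 4 + 9 + 9 = 22,  |u| = √22 ≈ 4.690416
|v|² = 16 + 1 + 1 = 18,  |v| = √18 ≈ 4.242641
cos θ = -8 / (4.690416 · 4.242641) ≈ -0.40202
θ = arccos(-0.40202) ≈ 113.7°

113.7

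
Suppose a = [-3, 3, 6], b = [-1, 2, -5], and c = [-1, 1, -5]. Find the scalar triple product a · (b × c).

b × c:
i: 2·(-5) - (-5)·1 = -10 - (-5) = -5
j: (-5)·(-1) - (-1)·(-5) = 5 - 5 = 0
k: (-1)·1 - 2·(-1) = -1 - (-2) = 1
b × c = (-5, 0, 1)
a · (b × c) = (-3)·(-5) + 3·0 + 6·1 = 15 + 0 + 6 = 21

21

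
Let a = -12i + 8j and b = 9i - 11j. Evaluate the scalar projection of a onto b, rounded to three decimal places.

a · b = (-12)·9 + 8·(-11) = -108 - 88 = -196
|b| = √(81 + 121) = √202 ≈ 14.2127
comp_b a = -196 / √202 ≈ -13.791

-13.791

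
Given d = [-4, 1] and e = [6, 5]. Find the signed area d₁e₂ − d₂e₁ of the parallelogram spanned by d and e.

-26

(-4)·5 - 1·6 = -20 - 6 = -26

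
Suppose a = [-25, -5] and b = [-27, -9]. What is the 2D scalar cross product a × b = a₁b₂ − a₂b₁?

(-25)·(-9) - (-5)·(-27) = 225 - 135 = 90

90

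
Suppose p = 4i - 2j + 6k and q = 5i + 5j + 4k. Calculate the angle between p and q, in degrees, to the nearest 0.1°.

56.0

p · q = 4·5 + (-2)·5 + 6·4 = 20 - 10 + 24 = 34
|p|² = 16 + 4 + 36 = 56,  |p| = √56 ≈ 7.483315
|q|² = 25 + 25 + 16 = 66,  |q| = √66 ≈ 8.124038
cos θ = 34 / (7.483315 · 8.124038) ≈ 0.55926
θ = arccos(0.55926) ≈ 56.0°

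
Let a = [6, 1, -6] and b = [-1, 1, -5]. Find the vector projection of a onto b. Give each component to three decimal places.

(-0.926, 0.926, -4.630)

a · b = 6·(-1) + 1·1 + (-6)·(-5) = -6 + 1 + 30 = 25
|b|² = 1 + 1 + 25 = 27
proj_b a = (25/27) · (-1, 1, -5) ≈ (-0.926, 0.926, -4.630)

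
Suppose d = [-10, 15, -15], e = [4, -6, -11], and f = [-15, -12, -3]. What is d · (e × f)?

e × f:
i: (-6)·(-3) - (-11)·(-12) = 18 - 132 = -114
j: (-11)·(-15) - 4·(-3) = 165 - (-12) = 177
k: 4·(-12) - (-6)·(-15) = -48 - 90 = -138
e × f = (-114, 177, -138)
d · (e × f) = (-10)·(-114) + 15·177 + (-15)·(-138) = 1140 + 2655 + 2070 = 5865

5865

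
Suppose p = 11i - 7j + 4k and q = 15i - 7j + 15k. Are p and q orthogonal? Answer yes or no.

p · q = 11·15 + (-7)·(-7) + 4·15 = 165 + 49 + 60 = 274
Nonzero, so the vectors are not orthogonal.

no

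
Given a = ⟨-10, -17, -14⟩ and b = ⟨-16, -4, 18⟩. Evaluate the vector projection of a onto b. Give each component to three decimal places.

a · b = (-10)·(-16) + (-17)·(-4) + (-14)·18 = 160 + 68 - 252 = -24
|b|² = 256 + 16 + 324 = 596
proj_b a = (-24/596) · (-16, -4, 18) ≈ (0.644, 0.161, -0.725)

(0.644, 0.161, -0.725)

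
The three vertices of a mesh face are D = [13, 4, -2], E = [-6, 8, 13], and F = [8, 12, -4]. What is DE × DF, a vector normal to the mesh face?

DE = (-19, 4, 15)
DF = (-5, 8, -2)
i: 4·(-2) - 15·8 = -8 - 120 = -128
j: 15·(-5) - (-19)·(-2) = -75 - 38 = -113
k: (-19)·8 - 4·(-5) = -152 - (-20) = -132
DE × DF = (-128, -113, -132)

(-128, -113, -132)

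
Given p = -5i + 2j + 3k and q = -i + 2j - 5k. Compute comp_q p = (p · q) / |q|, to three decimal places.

-1.095

p · q = (-5)·(-1) + 2·2 + 3·(-5) = 5 + 4 - 15 = -6
|q| = √(1 + 4 + 25) = √30 ≈ 5.4772
comp_q p = -6 / √30 ≈ -1.095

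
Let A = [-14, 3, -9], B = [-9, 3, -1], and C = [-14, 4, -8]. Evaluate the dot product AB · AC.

8

AB = B − A = (5, 0, 8)
AC = C − A = (0, 1, 1)
AB · AC = 5·0 + 0·1 + 8·1 = 0 + 0 + 8 = 8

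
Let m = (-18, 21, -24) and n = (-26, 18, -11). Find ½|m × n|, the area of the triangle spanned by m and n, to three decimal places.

i: 21·(-11) - (-24)·18 = -231 - (-432) = 201
j: (-24)·(-26) - (-18)·(-11) = 624 - 198 = 426
k: (-18)·18 - 21·(-26) = -324 - (-546) = 222
m × n = (201, 426, 222)
|m × n| = √(201² + 426² + 222²) = √271161 ≈ 520.7312
area = ½ · 520.7312 ≈ 260.366

260.366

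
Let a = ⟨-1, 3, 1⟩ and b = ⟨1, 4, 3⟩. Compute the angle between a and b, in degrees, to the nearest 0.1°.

a · b = (-1)·1 + 3·4 + 1·3 = -1 + 12 + 3 = 14
|a|² = 1 + 9 + 1 = 11,  |a| = √11 ≈ 3.316625
|b|² = 1 + 16 + 9 = 26,  |b| = √26 ≈ 5.099020
cos θ = 14 / (3.316625 · 5.099020) ≈ 0.82784
θ = arccos(0.82784) ≈ 34.1°

34.1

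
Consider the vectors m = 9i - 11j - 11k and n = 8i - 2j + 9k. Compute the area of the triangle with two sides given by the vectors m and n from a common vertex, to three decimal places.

i: (-11)·9 - (-11)·(-2) = -99 - 22 = -121
j: (-11)·8 - 9·9 = -88 - 81 = -169
k: 9·(-2) - (-11)·8 = -18 - (-88) = 70
m × n = (-121, -169, 70)
|m × n| = √((-121)² + (-169)² + 70²) = √48102 ≈ 219.3217
area = ½ · 219.3217 ≈ 109.661

109.661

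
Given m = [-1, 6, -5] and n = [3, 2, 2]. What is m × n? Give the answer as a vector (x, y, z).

i: 6·2 - (-5)·2 = 12 - (-10) = 22
j: (-5)·3 - (-1)·2 = -15 - (-2) = -13
k: (-1)·2 - 6·3 = -2 - 18 = -20
m × n = (22, -13, -20)

(22, -13, -20)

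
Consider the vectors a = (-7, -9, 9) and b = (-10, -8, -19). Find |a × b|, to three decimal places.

331.563

i: (-9)·(-19) - 9·(-8) = 171 - (-72) = 243
j: 9·(-10) - (-7)·(-19) = -90 - 133 = -223
k: (-7)·(-8) - (-9)·(-10) = 56 - 90 = -34
a × b = (243, -223, -34)
|a × b| = √(243² + (-223)² + (-34)²) = √109934 ≈ 331.5630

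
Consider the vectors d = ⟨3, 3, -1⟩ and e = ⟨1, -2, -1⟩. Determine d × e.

i: 3·(-1) - (-1)·(-2) = -3 - 2 = -5
j: (-1)·1 - 3·(-1) = -1 - (-3) = 2
k: 3·(-2) - 3·1 = -6 - 3 = -9
d × e = (-5, 2, -9)

(-5, 2, -9)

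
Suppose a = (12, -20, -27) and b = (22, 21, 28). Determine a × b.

i: (-20)·28 - (-27)·21 = -560 - (-567) = 7
j: (-27)·22 - 12·28 = -594 - 336 = -930
k: 12·21 - (-20)·22 = 252 - (-440) = 692
a × b = (7, -930, 692)

(7, -930, 692)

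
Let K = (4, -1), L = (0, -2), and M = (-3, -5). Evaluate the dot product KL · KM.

32

KL = L − K = (-4, -1)
KM = M − K = (-7, -4)
KL · KM = (-4)·(-7) + (-1)·(-4) = 28 + 4 = 32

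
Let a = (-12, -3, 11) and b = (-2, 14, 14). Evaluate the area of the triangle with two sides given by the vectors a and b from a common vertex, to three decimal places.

150.007

i: (-3)·14 - 11·14 = -42 - 154 = -196
j: 11·(-2) - (-12)·14 = -22 - (-168) = 146
k: (-12)·14 - (-3)·(-2) = -168 - 6 = -174
a × b = (-196, 146, -174)
|a × b| = √((-196)² + 146² + (-174)²) = √90008 ≈ 300.0133
area = ½ · 300.0133 ≈ 150.007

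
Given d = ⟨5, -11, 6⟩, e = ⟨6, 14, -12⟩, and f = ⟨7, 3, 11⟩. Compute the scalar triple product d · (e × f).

2120

e × f:
i: 14·11 - (-12)·3 = 154 - (-36) = 190
j: (-12)·7 - 6·11 = -84 - 66 = -150
k: 6·3 - 14·7 = 18 - 98 = -80
e × f = (190, -150, -80)
d · (e × f) = 5·190 + (-11)·(-150) + 6·(-80) = 950 + 1650 - 480 = 2120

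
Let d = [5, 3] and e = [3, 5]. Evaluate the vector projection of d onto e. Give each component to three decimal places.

(2.647, 4.412)

d · e = 5·3 + 3·5 = 15 + 15 = 30
|e|² = 9 + 25 = 34
proj_e d = (30/34) · (3, 5) ≈ (2.647, 4.412)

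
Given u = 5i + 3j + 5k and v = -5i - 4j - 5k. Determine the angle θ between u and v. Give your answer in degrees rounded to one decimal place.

u · v = 5·(-5) + 3·(-4) + 5·(-5) = -25 - 12 - 25 = -62
|u|² = 25 + 9 + 25 = 59,  |u| = √59 ≈ 7.681146
|v|² = 25 + 16 + 25 = 66,  |v| = √66 ≈ 8.124038
cos θ = -62 / (7.681146 · 8.124038) ≈ -0.99356
θ = arccos(-0.99356) ≈ 173.5°

173.5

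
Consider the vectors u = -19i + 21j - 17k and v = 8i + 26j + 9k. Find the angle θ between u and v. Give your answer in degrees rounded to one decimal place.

75.2

u · v = (-19)·8 + 21·26 + (-17)·9 = -152 + 546 - 153 = 241
|u|² = 361 + 441 + 289 = 1091,  |u| = √1091 ≈ 33.030289
|v|² = 64 + 676 + 81 = 821,  |v| = √821 ≈ 28.653098
cos θ = 241 / (33.030289 · 28.653098) ≈ 0.25464
θ = arccos(0.25464) ≈ 75.2°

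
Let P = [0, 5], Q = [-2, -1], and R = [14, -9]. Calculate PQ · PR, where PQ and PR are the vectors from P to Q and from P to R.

56

PQ = Q − P = (-2, -6)
PR = R − P = (14, -14)
PQ · PR = (-2)·14 + (-6)·(-14) = -28 + 84 = 56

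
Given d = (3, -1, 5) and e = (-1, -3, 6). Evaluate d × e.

i: (-1)·6 - 5·(-3) = -6 - (-15) = 9
j: 5·(-1) - 3·6 = -5 - 18 = -23
k: 3·(-3) - (-1)·(-1) = -9 - 1 = -10
d × e = (9, -23, -10)

(9, -23, -10)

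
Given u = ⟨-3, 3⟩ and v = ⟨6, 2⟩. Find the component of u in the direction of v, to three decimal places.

u · v = (-3)·6 + 3·2 = -18 + 6 = -12
|v| = √(36 + 4) = √40 ≈ 6.3246
comp_v u = -12 / √40 ≈ -1.897

-1.897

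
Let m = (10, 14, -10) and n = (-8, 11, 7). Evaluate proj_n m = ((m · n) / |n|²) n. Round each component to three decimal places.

(-0.137, 0.188, 0.120)

m · n = 10·(-8) + 14·11 + (-10)·7 = -80 + 154 - 70 = 4
|n|² = 64 + 121 + 49 = 234
proj_n m = (4/234) · (-8, 11, 7) ≈ (-0.137, 0.188, 0.120)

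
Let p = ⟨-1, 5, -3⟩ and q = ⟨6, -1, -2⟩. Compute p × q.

(-13, -20, -29)

i: 5·(-2) - (-3)·(-1) = -10 - 3 = -13
j: (-3)·6 - (-1)·(-2) = -18 - 2 = -20
k: (-1)·(-1) - 5·6 = 1 - 30 = -29
p × q = (-13, -20, -29)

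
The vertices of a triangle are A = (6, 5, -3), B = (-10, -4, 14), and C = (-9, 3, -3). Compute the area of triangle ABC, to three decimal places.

138.555

AB = (-16, -9, 17),  AC = (-15, -2, 0)
i: (-9)·0 - 17·(-2) = 0 - (-34) = 34
j: 17·(-15) - (-16)·0 = -255 - 0 = -255
k: (-16)·(-2) - (-9)·(-15) = 32 - 135 = -103
AB × AC = (34, -255, -103)
|AB × AC| = √76790 ≈ 277.1101
area = ½ · 277.1101 ≈ 138.555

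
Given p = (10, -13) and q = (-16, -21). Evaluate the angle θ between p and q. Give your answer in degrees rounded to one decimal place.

p · q = 10·(-16) + (-13)·(-21) = -160 + 273 = 113
|p|² = 100 + 169 = 269,  |p| = √269 ≈ 16.401219
|q|² = 256 + 441 = 697,  |q| = √697 ≈ 26.400758
cos θ = 113 / (16.401219 · 26.400758) ≈ 0.26097
θ = arccos(0.26097) ≈ 74.9°

74.9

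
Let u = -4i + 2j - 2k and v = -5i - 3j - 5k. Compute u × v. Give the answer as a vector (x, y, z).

i: 2·(-5) - (-2)·(-3) = -10 - 6 = -16
j: (-2)·(-5) - (-4)·(-5) = 10 - 20 = -10
k: (-4)·(-3) - 2·(-5) = 12 - (-10) = 22
u × v = (-16, -10, 22)

(-16, -10, 22)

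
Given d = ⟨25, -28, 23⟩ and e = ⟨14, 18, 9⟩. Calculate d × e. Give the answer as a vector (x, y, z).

i: (-28)·9 - 23·18 = -252 - 414 = -666
j: 23·14 - 25·9 = 322 - 225 = 97
k: 25·18 - (-28)·14 = 450 - (-392) = 842
d × e = (-666, 97, 842)

(-666, 97, 842)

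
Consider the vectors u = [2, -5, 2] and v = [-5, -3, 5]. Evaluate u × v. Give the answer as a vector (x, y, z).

i: (-5)·5 - 2·(-3) = -25 - (-6) = -19
j: 2·(-5) - 2·5 = -10 - 10 = -20
k: 2·(-3) - (-5)·(-5) = -6 - 25 = -31
u × v = (-19, -20, -31)

(-19, -20, -31)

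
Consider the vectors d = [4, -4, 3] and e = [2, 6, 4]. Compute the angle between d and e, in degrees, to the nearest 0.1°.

94.8

d · e = 4·2 + (-4)·6 + 3·4 = 8 - 24 + 12 = -4
|d|² = 16 + 16 + 9 = 41,  |d| = √41 ≈ 6.403124
|e|² = 4 + 36 + 16 = 56,  |e| = √56 ≈ 7.483315
cos θ = -4 / (6.403124 · 7.483315) ≈ -0.08348
θ = arccos(-0.08348) ≈ 94.8°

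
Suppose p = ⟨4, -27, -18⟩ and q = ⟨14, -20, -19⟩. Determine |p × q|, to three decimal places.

i: (-27)·(-19) - (-18)·(-20) = 513 - 360 = 153
j: (-18)·14 - 4·(-19) = -252 - (-76) = -176
k: 4·(-20) - (-27)·14 = -80 - (-378) = 298
p × q = (153, -176, 298)
|p × q| = √(153² + (-176)² + 298²) = √143189 ≈ 378.4032

378.403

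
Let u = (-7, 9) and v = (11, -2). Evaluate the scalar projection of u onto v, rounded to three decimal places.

u · v = (-7)·11 + 9·(-2) = -77 - 18 = -95
|v| = √(121 + 4) = √125 ≈ 11.1803
comp_v u = -95 / √125 ≈ -8.497

-8.497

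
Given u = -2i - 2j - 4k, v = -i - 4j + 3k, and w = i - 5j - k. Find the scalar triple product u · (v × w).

-78

v × w:
i: (-4)·(-1) - 3·(-5) = 4 - (-15) = 19
j: 3·1 - (-1)·(-1) = 3 - 1 = 2
k: (-1)·(-5) - (-4)·1 = 5 - (-4) = 9
v × w = (19, 2, 9)
u · (v × w) = (-2)·19 + (-2)·2 + (-4)·9 = -38 - 4 - 36 = -78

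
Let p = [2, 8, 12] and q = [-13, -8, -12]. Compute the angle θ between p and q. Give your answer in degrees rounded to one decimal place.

p · q = 2·(-13) + 8·(-8) + 12·(-12) = -26 - 64 - 144 = -234
|p|² = 4 + 64 + 144 = 212,  |p| = √212 ≈ 14.560220
|q|² = 169 + 64 + 144 = 377,  |q| = √377 ≈ 19.416488
cos θ = -234 / (14.560220 · 19.416488) ≈ -0.82771
θ = arccos(-0.82771) ≈ 145.9°

145.9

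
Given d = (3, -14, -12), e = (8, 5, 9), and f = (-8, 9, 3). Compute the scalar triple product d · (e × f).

-198

e × f:
i: 5·3 - 9·9 = 15 - 81 = -66
j: 9·(-8) - 8·3 = -72 - 24 = -96
k: 8·9 - 5·(-8) = 72 - (-40) = 112
e × f = (-66, -96, 112)
d · (e × f) = 3·(-66) + (-14)·(-96) + (-12)·112 = -198 + 1344 - 1344 = -198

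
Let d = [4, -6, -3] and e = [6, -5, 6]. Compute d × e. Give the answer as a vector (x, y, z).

i: (-6)·6 - (-3)·(-5) = -36 - 15 = -51
j: (-3)·6 - 4·6 = -18 - 24 = -42
k: 4·(-5) - (-6)·6 = -20 - (-36) = 16
d × e = (-51, -42, 16)

(-51, -42, 16)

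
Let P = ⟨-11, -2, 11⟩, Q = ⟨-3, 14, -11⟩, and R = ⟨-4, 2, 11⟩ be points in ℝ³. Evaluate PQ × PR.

PQ = (8, 16, -22)
PR = (7, 4, 0)
i: 16·0 - (-22)·4 = 0 - (-88) = 88
j: (-22)·7 - 8·0 = -154 - 0 = -154
k: 8·4 - 16·7 = 32 - 112 = -80
PQ × PR = (88, -154, -80)

(88, -154, -80)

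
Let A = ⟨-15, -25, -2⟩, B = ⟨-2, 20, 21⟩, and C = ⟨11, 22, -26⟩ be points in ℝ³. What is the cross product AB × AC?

(-2161, 910, -559)

AB = (13, 45, 23)
AC = (26, 47, -24)
i: 45·(-24) - 23·47 = -1080 - 1081 = -2161
j: 23·26 - 13·(-24) = 598 - (-312) = 910
k: 13·47 - 45·26 = 611 - 1170 = -559
AB × AC = (-2161, 910, -559)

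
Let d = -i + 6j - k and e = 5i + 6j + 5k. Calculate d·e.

d · e = (-1)·5 + 6·6 + (-1)·5 = -5 + 36 - 5 = 26

26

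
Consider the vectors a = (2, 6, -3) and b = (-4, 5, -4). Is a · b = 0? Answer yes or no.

a · b = 2·(-4) + 6·5 + (-3)·(-4) = -8 + 30 + 12 = 34
Nonzero, so the vectors are not orthogonal.

no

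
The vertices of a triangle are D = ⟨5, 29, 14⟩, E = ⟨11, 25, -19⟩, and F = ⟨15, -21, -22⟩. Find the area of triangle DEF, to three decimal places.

DE = (6, -4, -33),  DF = (10, -50, -36)
i: (-4)·(-36) - (-33)·(-50) = 144 - 1650 = -1506
j: (-33)·10 - 6·(-36) = -330 - (-216) = -114
k: 6·(-50) - (-4)·10 = -300 - (-40) = -260
DE × DF = (-1506, -114, -260)
|DE × DF| = √2348632 ≈ 1532.5247
area = ½ · 1532.5247 ≈ 766.262

766.262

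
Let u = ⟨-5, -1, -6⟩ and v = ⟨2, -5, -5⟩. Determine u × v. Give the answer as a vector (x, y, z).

(-25, -37, 27)

i: (-1)·(-5) - (-6)·(-5) = 5 - 30 = -25
j: (-6)·2 - (-5)·(-5) = -12 - 25 = -37
k: (-5)·(-5) - (-1)·2 = 25 - (-2) = 27
u × v = (-25, -37, 27)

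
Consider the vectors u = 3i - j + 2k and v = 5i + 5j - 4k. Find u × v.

i: (-1)·(-4) - 2·5 = 4 - 10 = -6
j: 2·5 - 3·(-4) = 10 - (-12) = 22
k: 3·5 - (-1)·5 = 15 - (-5) = 20
u × v = (-6, 22, 20)

(-6, 22, 20)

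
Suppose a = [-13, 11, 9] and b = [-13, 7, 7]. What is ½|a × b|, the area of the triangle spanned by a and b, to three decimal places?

i: 11·7 - 9·7 = 77 - 63 = 14
j: 9·(-13) - (-13)·7 = -117 - (-91) = -26
k: (-13)·7 - 11·(-13) = -91 - (-143) = 52
a × b = (14, -26, 52)
|a × b| = √(14² + (-26)² + 52²) = √3576 ≈ 59.7997
area = ½ · 59.7997 ≈ 29.900

29.900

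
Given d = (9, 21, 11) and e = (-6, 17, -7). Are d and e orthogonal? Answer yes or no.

d · e = 9·(-6) + 21·17 + 11·(-7) = -54 + 357 - 77 = 226
Nonzero, so the vectors are not orthogonal.

no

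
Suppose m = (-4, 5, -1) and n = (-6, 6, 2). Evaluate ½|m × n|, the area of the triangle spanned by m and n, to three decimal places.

i: 5·2 - (-1)·6 = 10 - (-6) = 16
j: (-1)·(-6) - (-4)·2 = 6 - (-8) = 14
k: (-4)·6 - 5·(-6) = -24 - (-30) = 6
m × n = (16, 14, 6)
|m × n| = √(16² + 14² + 6²) = √488 ≈ 22.0907
area = ½ · 22.0907 ≈ 11.045

11.045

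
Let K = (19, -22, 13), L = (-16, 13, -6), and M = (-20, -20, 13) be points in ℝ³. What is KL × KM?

(38, 741, 1295)

KL = (-35, 35, -19)
KM = (-39, 2, 0)
i: 35·0 - (-19)·2 = 0 - (-38) = 38
j: (-19)·(-39) - (-35)·0 = 741 - 0 = 741
k: (-35)·2 - 35·(-39) = -70 - (-1365) = 1295
KL × KM = (38, 741, 1295)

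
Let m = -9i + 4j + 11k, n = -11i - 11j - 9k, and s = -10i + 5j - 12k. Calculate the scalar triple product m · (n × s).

n × s:
i: (-11)·(-12) - (-9)·5 = 132 - (-45) = 177
j: (-9)·(-10) - (-11)·(-12) = 90 - 132 = -42
k: (-11)·5 - (-11)·(-10) = -55 - 110 = -165
n × s = (177, -42, -165)
m · (n × s) = (-9)·177 + 4·(-42) + 11·(-165) = -1593 - 168 - 1815 = -3576

-3576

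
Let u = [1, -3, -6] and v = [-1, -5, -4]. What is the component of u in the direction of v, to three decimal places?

5.864

u · v = 1·(-1) + (-3)·(-5) + (-6)·(-4) = -1 + 15 + 24 = 38
|v| = √(1 + 25 + 16) = √42 ≈ 6.4807
comp_v u = 38 / √42 ≈ 5.864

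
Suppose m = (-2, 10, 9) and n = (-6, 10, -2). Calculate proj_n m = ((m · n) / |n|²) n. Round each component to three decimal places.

(-4.029, 6.714, -1.343)

m · n = (-2)·(-6) + 10·10 + 9·(-2) = 12 + 100 - 18 = 94
|n|² = 36 + 100 + 4 = 140
proj_n m = (94/140) · (-6, 10, -2) ≈ (-4.029, 6.714, -1.343)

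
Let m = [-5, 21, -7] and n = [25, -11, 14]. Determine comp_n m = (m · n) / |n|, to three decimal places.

-14.792

m · n = (-5)·25 + 21·(-11) + (-7)·14 = -125 - 231 - 98 = -454
|n| = √(625 + 121 + 196) = √942 ≈ 30.6920
comp_n m = -454 / √942 ≈ -14.792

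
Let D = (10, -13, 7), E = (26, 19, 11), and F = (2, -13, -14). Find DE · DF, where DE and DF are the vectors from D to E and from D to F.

DE = E − D = (16, 32, 4)
DF = F − D = (-8, 0, -21)
DE · DF = 16·(-8) + 32·0 + 4·(-21) = -128 + 0 - 84 = -212

-212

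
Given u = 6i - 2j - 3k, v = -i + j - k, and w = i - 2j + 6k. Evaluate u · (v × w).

11

v × w:
i: 1·6 - (-1)·(-2) = 6 - 2 = 4
j: (-1)·1 - (-1)·6 = -1 - (-6) = 5
k: (-1)·(-2) - 1·1 = 2 - 1 = 1
v × w = (4, 5, 1)
u · (v × w) = 6·4 + (-2)·5 + (-3)·1 = 24 - 10 - 3 = 11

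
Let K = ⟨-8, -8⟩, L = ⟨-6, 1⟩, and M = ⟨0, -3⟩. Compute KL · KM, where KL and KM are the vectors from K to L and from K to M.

61

KL = L − K = (2, 9)
KM = M − K = (8, 5)
KL · KM = 2·8 + 9·5 = 16 + 45 = 61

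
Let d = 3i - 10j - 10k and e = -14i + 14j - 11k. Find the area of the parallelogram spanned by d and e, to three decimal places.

i: (-10)·(-11) - (-10)·14 = 110 - (-140) = 250
j: (-10)·(-14) - 3·(-11) = 140 - (-33) = 173
k: 3·14 - (-10)·(-14) = 42 - 140 = -98
d × e = (250, 173, -98)
|d × e| = √(250² + 173² + (-98)²) = √102033 ≈ 319.4260

319.426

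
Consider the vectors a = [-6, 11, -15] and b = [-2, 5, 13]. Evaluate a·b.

-128

a · b = (-6)·(-2) + 11·5 + (-15)·13 = 12 + 55 - 195 = -128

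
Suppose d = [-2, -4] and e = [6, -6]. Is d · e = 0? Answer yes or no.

d · e = (-2)·6 + (-4)·(-6) = -12 + 24 = 12
Nonzero, so the vectors are not orthogonal.

no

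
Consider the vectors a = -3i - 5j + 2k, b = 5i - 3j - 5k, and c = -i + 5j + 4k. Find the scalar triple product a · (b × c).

80

b × c:
i: (-3)·4 - (-5)·5 = -12 - (-25) = 13
j: (-5)·(-1) - 5·4 = 5 - 20 = -15
k: 5·5 - (-3)·(-1) = 25 - 3 = 22
b × c = (13, -15, 22)
a · (b × c) = (-3)·13 + (-5)·(-15) + 2·22 = -39 + 75 + 44 = 80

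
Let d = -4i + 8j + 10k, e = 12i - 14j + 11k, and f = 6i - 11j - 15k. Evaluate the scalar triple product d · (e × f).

e × f:
i: (-14)·(-15) - 11·(-11) = 210 - (-121) = 331
j: 11·6 - 12·(-15) = 66 - (-180) = 246
k: 12·(-11) - (-14)·6 = -132 - (-84) = -48
e × f = (331, 246, -48)
d · (e × f) = (-4)·331 + 8·246 + 10·(-48) = -1324 + 1968 - 480 = 164

164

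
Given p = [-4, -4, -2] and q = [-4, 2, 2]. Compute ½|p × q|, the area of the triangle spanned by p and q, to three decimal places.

14.560

i: (-4)·2 - (-2)·2 = -8 - (-4) = -4
j: (-2)·(-4) - (-4)·2 = 8 - (-8) = 16
k: (-4)·2 - (-4)·(-4) = -8 - 16 = -24
p × q = (-4, 16, -24)
|p × q| = √((-4)² + 16² + (-24)²) = √848 ≈ 29.1204
area = ½ · 29.1204 ≈ 14.560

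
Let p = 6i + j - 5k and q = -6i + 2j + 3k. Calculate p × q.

i: 1·3 - (-5)·2 = 3 - (-10) = 13
j: (-5)·(-6) - 6·3 = 30 - 18 = 12
k: 6·2 - 1·(-6) = 12 - (-6) = 18
p × q = (13, 12, 18)

(13, 12, 18)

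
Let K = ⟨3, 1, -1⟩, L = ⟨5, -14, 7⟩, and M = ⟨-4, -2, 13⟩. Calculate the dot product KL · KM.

KL = L − K = (2, -15, 8)
KM = M − K = (-7, -3, 14)
KL · KM = 2·(-7) + (-15)·(-3) + 8·14 = -14 + 45 + 112 = 143

143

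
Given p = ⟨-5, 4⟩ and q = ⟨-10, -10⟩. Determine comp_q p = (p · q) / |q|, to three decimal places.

0.707

p · q = (-5)·(-10) + 4·(-10) = 50 - 40 = 10
|q| = √(100 + 100) = √200 ≈ 14.1421
comp_q p = 10 / √200 ≈ 0.707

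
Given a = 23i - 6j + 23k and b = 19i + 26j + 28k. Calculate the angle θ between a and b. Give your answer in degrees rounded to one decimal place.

a · b = 23·19 + (-6)·26 + 23·28 = 437 - 156 + 644 = 925
|a|² = 529 + 36 + 529 = 1094,  |a| = √1094 ≈ 33.075671
|b|² = 361 + 676 + 784 = 1821,  |b| = √1821 ≈ 42.673177
cos θ = 925 / (33.075671 · 42.673177) ≈ 0.65536
θ = arccos(0.65536) ≈ 49.1°

49.1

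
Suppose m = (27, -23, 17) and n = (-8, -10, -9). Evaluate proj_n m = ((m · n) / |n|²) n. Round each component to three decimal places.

(4.539, 5.673, 5.106)

m · n = 27·(-8) + (-23)·(-10) + 17·(-9) = -216 + 230 - 153 = -139
|n|² = 64 + 100 + 81 = 245
proj_n m = (-139/245) · (-8, -10, -9) ≈ (4.539, 5.673, 5.106)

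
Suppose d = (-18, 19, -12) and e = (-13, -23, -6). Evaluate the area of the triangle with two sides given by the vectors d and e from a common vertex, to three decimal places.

i: 19·(-6) - (-12)·(-23) = -114 - 276 = -390
j: (-12)·(-13) - (-18)·(-6) = 156 - 108 = 48
k: (-18)·(-23) - 19·(-13) = 414 - (-247) = 661
d × e = (-390, 48, 661)
|d × e| = √((-390)² + 48² + 661²) = √591325 ≈ 768.9766
area = ½ · 768.9766 ≈ 384.488

384.488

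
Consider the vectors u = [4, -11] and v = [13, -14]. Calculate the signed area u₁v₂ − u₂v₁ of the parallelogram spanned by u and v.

4·(-14) - (-11)·13 = -56 - (-143) = 87

87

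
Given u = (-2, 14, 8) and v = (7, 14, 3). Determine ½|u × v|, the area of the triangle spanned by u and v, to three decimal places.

i: 14·3 - 8·14 = 42 - 112 = -70
j: 8·7 - (-2)·3 = 56 - (-6) = 62
k: (-2)·14 - 14·7 = -28 - 98 = -126
u × v = (-70, 62, -126)
|u × v| = √((-70)² + 62² + (-126)²) = √24620 ≈ 156.9076
area = ½ · 156.9076 ≈ 78.454

78.454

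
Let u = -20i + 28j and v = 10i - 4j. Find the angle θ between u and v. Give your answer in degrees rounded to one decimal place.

u · v = (-20)·10 + 28·(-4) = -200 - 112 = -312
|u|² = 400 + 784 = 1184,  |u| = √1184 ≈ 34.409301
|v|² = 100 + 16 = 116,  |v| = √116 ≈ 10.770330
cos θ = -312 / (34.409301 · 10.770330) ≈ -0.84188
θ = arccos(-0.84188) ≈ 147.3°

147.3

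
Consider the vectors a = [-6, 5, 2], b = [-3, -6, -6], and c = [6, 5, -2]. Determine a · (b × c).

-420

b × c:
i: (-6)·(-2) - (-6)·5 = 12 - (-30) = 42
j: (-6)·6 - (-3)·(-2) = -36 - 6 = -42
k: (-3)·5 - (-6)·6 = -15 - (-36) = 21
b × c = (42, -42, 21)
a · (b × c) = (-6)·42 + 5·(-42) + 2·21 = -252 - 210 + 42 = -420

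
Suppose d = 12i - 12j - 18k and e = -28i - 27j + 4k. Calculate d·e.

-84

d · e = 12·(-28) + (-12)·(-27) + (-18)·4 = -336 + 324 - 72 = -84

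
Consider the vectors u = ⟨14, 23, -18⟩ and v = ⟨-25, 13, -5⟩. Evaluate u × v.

(119, 520, 757)

i: 23·(-5) - (-18)·13 = -115 - (-234) = 119
j: (-18)·(-25) - 14·(-5) = 450 - (-70) = 520
k: 14·13 - 23·(-25) = 182 - (-575) = 757
u × v = (119, 520, 757)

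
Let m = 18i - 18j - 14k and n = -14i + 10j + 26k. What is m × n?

(-328, -272, -72)

i: (-18)·26 - (-14)·10 = -468 - (-140) = -328
j: (-14)·(-14) - 18·26 = 196 - 468 = -272
k: 18·10 - (-18)·(-14) = 180 - 252 = -72
m × n = (-328, -272, -72)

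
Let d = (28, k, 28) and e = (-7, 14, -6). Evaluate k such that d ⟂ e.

26

d · e = 28·(-7) + k·14 + 28·(-6) = -364 + 14k
Set equal to 0: 14k = 364, so k = 26.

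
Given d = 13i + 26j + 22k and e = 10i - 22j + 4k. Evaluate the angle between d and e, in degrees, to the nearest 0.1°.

d · e = 13·10 + 26·(-22) + 22·4 = 130 - 572 + 88 = -354
|d|² = 169 + 676 + 484 = 1329,  |d| = √1329 ≈ 36.455452
|e|² = 100 + 484 + 16 = 600,  |e| = √600 ≈ 24.494897
cos θ = -354 / (36.455452 · 24.494897) ≈ -0.39643
θ = arccos(-0.39643) ≈ 113.4°

113.4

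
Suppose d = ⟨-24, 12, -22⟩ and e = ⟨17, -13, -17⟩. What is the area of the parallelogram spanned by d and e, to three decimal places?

929.133

i: 12·(-17) - (-22)·(-13) = -204 - 286 = -490
j: (-22)·17 - (-24)·(-17) = -374 - 408 = -782
k: (-24)·(-13) - 12·17 = 312 - 204 = 108
d × e = (-490, -782, 108)
|d × e| = √((-490)² + (-782)² + 108²) = √863288 ≈ 929.1329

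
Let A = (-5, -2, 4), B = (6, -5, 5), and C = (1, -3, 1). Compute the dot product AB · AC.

AB = B − A = (11, -3, 1)
AC = C − A = (6, -1, -3)
AB · AC = 11·6 + (-3)·(-1) + 1·(-3) = 66 + 3 - 3 = 66

66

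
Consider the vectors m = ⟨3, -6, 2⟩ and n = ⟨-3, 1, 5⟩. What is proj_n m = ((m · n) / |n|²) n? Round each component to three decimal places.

m · n = 3·(-3) + (-6)·1 + 2·5 = -9 - 6 + 10 = -5
|n|² = 9 + 1 + 25 = 35
proj_n m = (-5/35) · (-3, 1, 5) ≈ (0.429, -0.143, -0.714)

(0.429, -0.143, -0.714)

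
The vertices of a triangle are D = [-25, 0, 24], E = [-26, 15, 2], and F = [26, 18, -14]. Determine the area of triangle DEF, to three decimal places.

705.153

DE = (-1, 15, -22),  DF = (51, 18, -38)
i: 15·(-38) - (-22)·18 = -570 - (-396) = -174
j: (-22)·51 - (-1)·(-38) = -1122 - 38 = -1160
k: (-1)·18 - 15·51 = -18 - 765 = -783
DE × DF = (-174, -1160, -783)
|DE × DF| = √1988965 ≈ 1410.3067
area = ½ · 1410.3067 ≈ 705.153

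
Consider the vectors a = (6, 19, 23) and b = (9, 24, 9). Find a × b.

(-381, 153, -27)

i: 19·9 - 23·24 = 171 - 552 = -381
j: 23·9 - 6·9 = 207 - 54 = 153
k: 6·24 - 19·9 = 144 - 171 = -27
a × b = (-381, 153, -27)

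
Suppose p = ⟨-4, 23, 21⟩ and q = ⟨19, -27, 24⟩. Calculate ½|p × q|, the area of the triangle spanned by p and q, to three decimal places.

633.527

i: 23·24 - 21·(-27) = 552 - (-567) = 1119
j: 21·19 - (-4)·24 = 399 - (-96) = 495
k: (-4)·(-27) - 23·19 = 108 - 437 = -329
p × q = (1119, 495, -329)
|p × q| = √(1119² + 495² + (-329)²) = √1605427 ≈ 1267.0545
area = ½ · 1267.0545 ≈ 633.527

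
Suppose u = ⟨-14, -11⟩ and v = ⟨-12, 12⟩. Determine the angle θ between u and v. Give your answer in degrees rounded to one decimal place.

u · v = (-14)·(-12) + (-11)·12 = 168 - 132 = 36
|u|² = 196 + 121 = 317,  |u| = √317 ≈ 17.804494
|v|² = 144 + 144 = 288,  |v| = √288 ≈ 16.970563
cos θ = 36 / (17.804494 · 16.970563) ≈ 0.11915
θ = arccos(0.11915) ≈ 83.2°

83.2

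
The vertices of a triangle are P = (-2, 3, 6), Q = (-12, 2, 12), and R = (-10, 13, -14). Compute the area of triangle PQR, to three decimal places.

136.719

PQ = (-10, -1, 6),  PR = (-8, 10, -20)
i: (-1)·(-20) - 6·10 = 20 - 60 = -40
j: 6·(-8) - (-10)·(-20) = -48 - 200 = -248
k: (-10)·10 - (-1)·(-8) = -100 - 8 = -108
PQ × PR = (-40, -248, -108)
|PQ × PR| = √74768 ≈ 273.4374
area = ½ · 273.4374 ≈ 136.719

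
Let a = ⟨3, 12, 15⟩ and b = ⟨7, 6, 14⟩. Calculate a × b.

(78, 63, -66)

i: 12·14 - 15·6 = 168 - 90 = 78
j: 15·7 - 3·14 = 105 - 42 = 63
k: 3·6 - 12·7 = 18 - 84 = -66
a × b = (78, 63, -66)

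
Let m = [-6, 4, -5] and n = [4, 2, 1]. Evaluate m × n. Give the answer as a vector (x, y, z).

(14, -14, -28)

i: 4·1 - (-5)·2 = 4 - (-10) = 14
j: (-5)·4 - (-6)·1 = -20 - (-6) = -14
k: (-6)·2 - 4·4 = -12 - 16 = -28
m × n = (14, -14, -28)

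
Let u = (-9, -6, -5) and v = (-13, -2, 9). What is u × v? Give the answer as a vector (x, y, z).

(-64, 146, -60)

i: (-6)·9 - (-5)·(-2) = -54 - 10 = -64
j: (-5)·(-13) - (-9)·9 = 65 - (-81) = 146
k: (-9)·(-2) - (-6)·(-13) = 18 - 78 = -60
u × v = (-64, 146, -60)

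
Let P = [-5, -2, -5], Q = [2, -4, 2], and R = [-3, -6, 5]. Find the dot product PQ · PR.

PQ = Q − P = (7, -2, 7)
PR = R − P = (2, -4, 10)
PQ · PR = 7·2 + (-2)·(-4) + 7·10 = 14 + 8 + 70 = 92

92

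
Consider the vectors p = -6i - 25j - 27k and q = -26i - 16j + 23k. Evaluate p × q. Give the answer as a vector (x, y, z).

(-1007, 840, -554)

i: (-25)·23 - (-27)·(-16) = -575 - 432 = -1007
j: (-27)·(-26) - (-6)·23 = 702 - (-138) = 840
k: (-6)·(-16) - (-25)·(-26) = 96 - 650 = -554
p × q = (-1007, 840, -554)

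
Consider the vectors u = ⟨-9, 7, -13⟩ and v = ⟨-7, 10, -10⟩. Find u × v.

(60, 1, -41)

i: 7·(-10) - (-13)·10 = -70 - (-130) = 60
j: (-13)·(-7) - (-9)·(-10) = 91 - 90 = 1
k: (-9)·10 - 7·(-7) = -90 - (-49) = -41
u × v = (60, 1, -41)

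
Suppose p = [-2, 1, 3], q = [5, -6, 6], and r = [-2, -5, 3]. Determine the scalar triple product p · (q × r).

q × r:
i: (-6)·3 - 6·(-5) = -18 - (-30) = 12
j: 6·(-2) - 5·3 = -12 - 15 = -27
k: 5·(-5) - (-6)·(-2) = -25 - 12 = -37
q × r = (12, -27, -37)
p · (q × r) = (-2)·12 + 1·(-27) + 3·(-37) = -24 - 27 - 111 = -162

-162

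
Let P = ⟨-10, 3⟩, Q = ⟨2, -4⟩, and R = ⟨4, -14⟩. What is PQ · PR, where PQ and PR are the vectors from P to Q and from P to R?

287

PQ = Q − P = (12, -7)
PR = R − P = (14, -17)
PQ · PR = 12·14 + (-7)·(-17) = 168 + 119 = 287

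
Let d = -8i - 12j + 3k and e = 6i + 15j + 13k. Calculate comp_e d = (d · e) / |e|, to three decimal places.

-9.114

d · e = (-8)·6 + (-12)·15 + 3·13 = -48 - 180 + 39 = -189
|e| = √(36 + 225 + 169) = √430 ≈ 20.7364
comp_e d = -189 / √430 ≈ -9.114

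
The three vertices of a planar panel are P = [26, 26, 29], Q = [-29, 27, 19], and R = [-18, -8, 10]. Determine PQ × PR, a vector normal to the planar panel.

PQ = (-55, 1, -10)
PR = (-44, -34, -19)
i: 1·(-19) - (-10)·(-34) = -19 - 340 = -359
j: (-10)·(-44) - (-55)·(-19) = 440 - 1045 = -605
k: (-55)·(-34) - 1·(-44) = 1870 - (-44) = 1914
PQ × PR = (-359, -605, 1914)

(-359, -605, 1914)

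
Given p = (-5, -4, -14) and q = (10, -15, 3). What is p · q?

-32

p · q = (-5)·10 + (-4)·(-15) + (-14)·3 = -50 + 60 - 42 = -32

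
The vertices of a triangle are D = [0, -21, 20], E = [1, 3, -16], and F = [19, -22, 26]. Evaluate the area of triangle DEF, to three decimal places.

DE = (1, 24, -36),  DF = (19, -1, 6)
i: 24·6 - (-36)·(-1) = 144 - 36 = 108
j: (-36)·19 - 1·6 = -684 - 6 = -690
k: 1·(-1) - 24·19 = -1 - 456 = -457
DE × DF = (108, -690, -457)
|DE × DF| = √696613 ≈ 834.6335
area = ½ · 834.6335 ≈ 417.317

417.317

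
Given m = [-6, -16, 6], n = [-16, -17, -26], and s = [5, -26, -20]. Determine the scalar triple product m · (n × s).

n × s:
i: (-17)·(-20) - (-26)·(-26) = 340 - 676 = -336
j: (-26)·5 - (-16)·(-20) = -130 - 320 = -450
k: (-16)·(-26) - (-17)·5 = 416 - (-85) = 501
n × s = (-336, -450, 501)
m · (n × s) = (-6)·(-336) + (-16)·(-450) + 6·501 = 2016 + 7200 + 3006 = 12222

12222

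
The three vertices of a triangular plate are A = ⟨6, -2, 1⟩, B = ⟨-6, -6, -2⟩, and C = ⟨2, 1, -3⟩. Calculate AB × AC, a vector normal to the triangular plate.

(25, -36, -52)

AB = (-12, -4, -3)
AC = (-4, 3, -4)
i: (-4)·(-4) - (-3)·3 = 16 - (-9) = 25
j: (-3)·(-4) - (-12)·(-4) = 12 - 48 = -36
k: (-12)·3 - (-4)·(-4) = -36 - 16 = -52
AB × AC = (25, -36, -52)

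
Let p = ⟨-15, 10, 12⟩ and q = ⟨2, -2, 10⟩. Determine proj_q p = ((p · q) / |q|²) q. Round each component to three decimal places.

p · q = (-15)·2 + 10·(-2) + 12·10 = -30 - 20 + 120 = 70
|q|² = 4 + 4 + 100 = 108
proj_q p = (70/108) · (2, -2, 10) ≈ (1.296, -1.296, 6.481)

(1.296, -1.296, 6.481)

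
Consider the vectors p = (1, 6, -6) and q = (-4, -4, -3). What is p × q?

i: 6·(-3) - (-6)·(-4) = -18 - 24 = -42
j: (-6)·(-4) - 1·(-3) = 24 - (-3) = 27
k: 1·(-4) - 6·(-4) = -4 - (-24) = 20
p × q = (-42, 27, 20)

(-42, 27, 20)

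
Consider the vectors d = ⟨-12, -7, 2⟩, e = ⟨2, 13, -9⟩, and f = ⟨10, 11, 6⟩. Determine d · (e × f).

-1626

e × f:
i: 13·6 - (-9)·11 = 78 - (-99) = 177
j: (-9)·10 - 2·6 = -90 - 12 = -102
k: 2·11 - 13·10 = 22 - 130 = -108
e × f = (177, -102, -108)
d · (e × f) = (-12)·177 + (-7)·(-102) + 2·(-108) = -2124 + 714 - 216 = -1626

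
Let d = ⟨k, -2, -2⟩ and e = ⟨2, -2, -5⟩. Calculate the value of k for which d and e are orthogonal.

d · e = k·2 + (-2)·(-2) + (-2)·(-5) = 14 + 2k
Set equal to 0: 2k = -14, so k = -7.

-7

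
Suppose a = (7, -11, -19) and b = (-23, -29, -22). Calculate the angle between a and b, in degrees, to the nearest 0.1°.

54.5

a · b = 7·(-23) + (-11)·(-29) + (-19)·(-22) = -161 + 319 + 418 = 576
|a|² = 49 + 121 + 361 = 531,  |a| = √531 ≈ 23.043437
|b|² = 529 + 841 + 484 = 1854,  |b| = √1854 ≈ 43.058100
cos θ = 576 / (23.043437 · 43.058100) ≈ 0.58052
θ = arccos(0.58052) ≈ 54.5°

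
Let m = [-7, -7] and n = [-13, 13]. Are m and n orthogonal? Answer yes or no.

m · n = (-7)·(-13) + (-7)·13 = 91 - 91 = 0
Zero, so the vectors are orthogonal.

yes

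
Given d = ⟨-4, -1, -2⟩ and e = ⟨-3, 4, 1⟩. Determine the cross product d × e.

i: (-1)·1 - (-2)·4 = -1 - (-8) = 7
j: (-2)·(-3) - (-4)·1 = 6 - (-4) = 10
k: (-4)·4 - (-1)·(-3) = -16 - 3 = -19
d × e = (7, 10, -19)

(7, 10, -19)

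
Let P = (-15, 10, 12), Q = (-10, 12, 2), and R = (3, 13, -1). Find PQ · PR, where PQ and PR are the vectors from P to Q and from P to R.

226

PQ = Q − P = (5, 2, -10)
PR = R − P = (18, 3, -13)
PQ · PR = 5·18 + 2·3 + (-10)·(-13) = 90 + 6 + 130 = 226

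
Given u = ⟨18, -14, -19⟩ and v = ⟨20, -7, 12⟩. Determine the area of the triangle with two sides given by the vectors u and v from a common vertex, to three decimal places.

i: (-14)·12 - (-19)·(-7) = -168 - 133 = -301
j: (-19)·20 - 18·12 = -380 - 216 = -596
k: 18·(-7) - (-14)·20 = -126 - (-280) = 154
u × v = (-301, -596, 154)
|u × v| = √((-301)² + (-596)² + 154²) = √469533 ≈ 685.2248
area = ½ · 685.2248 ≈ 342.612

342.612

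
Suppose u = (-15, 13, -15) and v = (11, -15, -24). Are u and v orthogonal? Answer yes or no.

yes

u · v = (-15)·11 + 13·(-15) + (-15)·(-24) = -165 - 195 + 360 = 0
Zero, so the vectors are orthogonal.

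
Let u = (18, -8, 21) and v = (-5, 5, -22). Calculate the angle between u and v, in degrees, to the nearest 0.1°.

152.8

u · v = 18·(-5) + (-8)·5 + 21·(-22) = -90 - 40 - 462 = -592
|u|² = 324 + 64 + 441 = 829,  |u| = √829 ≈ 28.792360
|v|² = 25 + 25 + 484 = 534,  |v| = √534 ≈ 23.108440
cos θ = -592 / (28.792360 · 23.108440) ≈ -0.88976
θ = arccos(-0.88976) ≈ 152.8°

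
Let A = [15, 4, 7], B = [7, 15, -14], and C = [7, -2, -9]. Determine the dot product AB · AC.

334

AB = B − A = (-8, 11, -21)
AC = C − A = (-8, -6, -16)
AB · AC = (-8)·(-8) + 11·(-6) + (-21)·(-16) = 64 - 66 + 336 = 334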